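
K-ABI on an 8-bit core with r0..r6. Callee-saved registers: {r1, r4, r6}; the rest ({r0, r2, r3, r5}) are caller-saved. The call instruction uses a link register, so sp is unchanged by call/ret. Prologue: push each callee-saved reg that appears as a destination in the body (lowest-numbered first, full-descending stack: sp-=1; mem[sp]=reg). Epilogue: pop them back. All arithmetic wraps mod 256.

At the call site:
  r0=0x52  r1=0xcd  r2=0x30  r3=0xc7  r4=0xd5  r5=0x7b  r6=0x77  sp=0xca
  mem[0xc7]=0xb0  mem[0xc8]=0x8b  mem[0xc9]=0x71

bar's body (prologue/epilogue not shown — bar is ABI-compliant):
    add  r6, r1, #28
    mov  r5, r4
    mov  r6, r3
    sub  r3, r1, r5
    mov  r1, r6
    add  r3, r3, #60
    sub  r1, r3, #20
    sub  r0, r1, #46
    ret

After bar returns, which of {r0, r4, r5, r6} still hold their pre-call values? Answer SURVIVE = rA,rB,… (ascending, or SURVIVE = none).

prologue: push r1 → mem[0xc9]=0xcd, sp=0xc9
prologue: push r6 → mem[0xc8]=0x77, sp=0xc8
body[0] add  r6, r1, #28 → r6=0xe9
body[1] mov  r5, r4 → r5=0xd5
body[2] mov  r6, r3 → r6=0xc7
body[3] sub  r3, r1, r5 → r3=0xf8
body[4] mov  r1, r6 → r1=0xc7
body[5] add  r3, r3, #60 → r3=0x34
body[6] sub  r1, r3, #20 → r1=0x20
body[7] sub  r0, r1, #46 → r0=0xf2
epilogue: pop r6=0x77, sp=0xc9
epilogue: pop r1=0xcd, sp=0xca
r0: caller-saved, written=True
r4: callee-saved, written=False
r5: caller-saved, written=True
r6: callee-saved, written=True

SURVIVE = r4,r6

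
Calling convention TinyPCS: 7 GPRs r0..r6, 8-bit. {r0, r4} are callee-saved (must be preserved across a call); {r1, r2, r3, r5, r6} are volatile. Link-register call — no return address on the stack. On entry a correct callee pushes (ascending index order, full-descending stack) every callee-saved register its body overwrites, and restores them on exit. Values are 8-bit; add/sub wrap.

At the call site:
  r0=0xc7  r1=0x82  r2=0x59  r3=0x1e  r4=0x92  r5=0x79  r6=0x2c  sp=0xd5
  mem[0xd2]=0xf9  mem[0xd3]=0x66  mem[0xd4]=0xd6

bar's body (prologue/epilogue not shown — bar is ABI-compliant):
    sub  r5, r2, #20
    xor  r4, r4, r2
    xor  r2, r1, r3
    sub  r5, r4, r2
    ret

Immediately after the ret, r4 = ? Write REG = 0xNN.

prologue: push r4 → mem[0xd4]=0x92, sp=0xd4
body[0] sub  r5, r2, #20 → r5=0x45
body[1] xor  r4, r4, r2 → r4=0xcb
body[2] xor  r2, r1, r3 → r2=0x9c
body[3] sub  r5, r4, r2 → r5=0x2f
epilogue: pop r4=0x92, sp=0xd5
r4 is callee-saved → restored

REG = 0x92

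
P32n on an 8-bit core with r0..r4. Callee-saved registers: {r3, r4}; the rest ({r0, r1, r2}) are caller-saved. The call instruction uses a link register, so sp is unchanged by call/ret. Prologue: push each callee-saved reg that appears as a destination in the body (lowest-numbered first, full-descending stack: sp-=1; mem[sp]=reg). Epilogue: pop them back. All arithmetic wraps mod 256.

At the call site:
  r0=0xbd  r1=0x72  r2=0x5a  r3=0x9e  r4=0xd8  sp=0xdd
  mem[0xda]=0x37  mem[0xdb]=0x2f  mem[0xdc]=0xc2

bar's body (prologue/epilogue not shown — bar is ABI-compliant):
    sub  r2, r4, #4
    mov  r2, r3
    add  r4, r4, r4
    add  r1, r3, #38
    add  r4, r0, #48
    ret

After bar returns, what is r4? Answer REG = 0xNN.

REG = 0xd8

prologue: push r4 → mem[0xdc]=0xd8, sp=0xdc
body[0] sub  r2, r4, #4 → r2=0xd4
body[1] mov  r2, r3 → r2=0x9e
body[2] add  r4, r4, r4 → r4=0xb0
body[3] add  r1, r3, #38 → r1=0xc4
body[4] add  r4, r0, #48 → r4=0xed
epilogue: pop r4=0xd8, sp=0xdd
r4 is callee-saved → restored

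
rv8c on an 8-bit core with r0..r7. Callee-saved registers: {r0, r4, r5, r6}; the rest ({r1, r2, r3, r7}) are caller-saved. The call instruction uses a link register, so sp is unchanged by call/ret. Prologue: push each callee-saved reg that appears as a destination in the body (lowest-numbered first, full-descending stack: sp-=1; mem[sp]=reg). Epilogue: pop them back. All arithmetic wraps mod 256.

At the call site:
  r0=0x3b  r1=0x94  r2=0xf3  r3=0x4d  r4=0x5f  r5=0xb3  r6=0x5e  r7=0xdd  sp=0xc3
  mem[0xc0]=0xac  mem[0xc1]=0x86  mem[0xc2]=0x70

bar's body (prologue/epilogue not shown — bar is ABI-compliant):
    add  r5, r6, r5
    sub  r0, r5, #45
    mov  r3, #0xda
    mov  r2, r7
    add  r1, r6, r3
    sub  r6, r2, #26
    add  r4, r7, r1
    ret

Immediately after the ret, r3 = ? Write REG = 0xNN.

REG = 0xda

prologue: push r0 → mem[0xc2]=0x3b, sp=0xc2
prologue: push r4 → mem[0xc1]=0x5f, sp=0xc1
prologue: push r5 → mem[0xc0]=0xb3, sp=0xc0
prologue: push r6 → mem[0xbf]=0x5e, sp=0xbf
body[0] add  r5, r6, r5 → r5=0x11
body[1] sub  r0, r5, #45 → r0=0xe4
body[2] mov  r3, #0xda → r3=0xda
body[3] mov  r2, r7 → r2=0xdd
body[4] add  r1, r6, r3 → r1=0x38
body[5] sub  r6, r2, #26 → r6=0xc3
body[6] add  r4, r7, r1 → r4=0x15
epilogue: pop r6=0x5e, sp=0xc0
epilogue: pop r5=0xb3, sp=0xc1
epilogue: pop r4=0x5f, sp=0xc2
epilogue: pop r0=0x3b, sp=0xc3
r3 is caller-saved → body value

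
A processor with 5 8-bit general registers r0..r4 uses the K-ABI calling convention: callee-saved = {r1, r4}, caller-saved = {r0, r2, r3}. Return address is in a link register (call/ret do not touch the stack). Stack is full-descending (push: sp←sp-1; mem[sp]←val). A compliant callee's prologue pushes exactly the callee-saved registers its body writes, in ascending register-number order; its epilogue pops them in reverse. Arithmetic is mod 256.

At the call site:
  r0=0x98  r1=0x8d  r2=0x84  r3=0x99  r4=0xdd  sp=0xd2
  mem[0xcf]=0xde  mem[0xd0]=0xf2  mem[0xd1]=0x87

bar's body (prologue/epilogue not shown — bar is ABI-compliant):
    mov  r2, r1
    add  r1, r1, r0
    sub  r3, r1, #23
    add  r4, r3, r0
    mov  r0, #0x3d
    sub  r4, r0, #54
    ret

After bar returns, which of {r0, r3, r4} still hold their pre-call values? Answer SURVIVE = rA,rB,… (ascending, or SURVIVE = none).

prologue: push r1 → mem[0xd1]=0x8d, sp=0xd1
prologue: push r4 → mem[0xd0]=0xdd, sp=0xd0
body[0] mov  r2, r1 → r2=0x8d
body[1] add  r1, r1, r0 → r1=0x25
body[2] sub  r3, r1, #23 → r3=0x0e
body[3] add  r4, r3, r0 → r4=0xa6
body[4] mov  r0, #0x3d → r0=0x3d
body[5] sub  r4, r0, #54 → r4=0x07
epilogue: pop r4=0xdd, sp=0xd1
epilogue: pop r1=0x8d, sp=0xd2
r0: caller-saved, written=True
r3: caller-saved, written=True
r4: callee-saved, written=True

SURVIVE = r4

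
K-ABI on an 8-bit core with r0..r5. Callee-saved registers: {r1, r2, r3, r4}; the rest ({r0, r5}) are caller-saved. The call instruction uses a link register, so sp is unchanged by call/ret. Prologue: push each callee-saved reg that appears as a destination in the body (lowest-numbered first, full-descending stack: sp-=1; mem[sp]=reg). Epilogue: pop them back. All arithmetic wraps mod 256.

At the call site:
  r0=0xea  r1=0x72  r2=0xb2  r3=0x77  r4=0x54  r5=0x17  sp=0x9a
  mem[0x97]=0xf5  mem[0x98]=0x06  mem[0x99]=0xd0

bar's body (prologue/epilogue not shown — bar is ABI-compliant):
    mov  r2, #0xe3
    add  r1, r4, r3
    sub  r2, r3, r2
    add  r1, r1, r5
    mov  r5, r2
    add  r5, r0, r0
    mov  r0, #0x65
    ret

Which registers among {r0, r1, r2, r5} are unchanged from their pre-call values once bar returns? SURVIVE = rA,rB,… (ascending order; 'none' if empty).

SURVIVE = r1,r2

prologue: push r1 -> mem[0x99]=0x72, sp=0x99
prologue: push r2 -> mem[0x98]=0xb2, sp=0x98
body[0] mov  r2, #0xe3 -> r2=0xe3
body[1] add  r1, r4, r3 -> r1=0xcb
body[2] sub  r2, r3, r2 -> r2=0x94
body[3] add  r1, r1, r5 -> r1=0xe2
body[4] mov  r5, r2 -> r5=0x94
body[5] add  r5, r0, r0 -> r5=0xd4
body[6] mov  r0, #0x65 -> r0=0x65
epilogue: pop r2=0xb2, sp=0x99
epilogue: pop r1=0x72, sp=0x9a
r0: caller-saved, written=True
r1: callee-saved, written=True
r2: callee-saved, written=True
r5: caller-saved, written=True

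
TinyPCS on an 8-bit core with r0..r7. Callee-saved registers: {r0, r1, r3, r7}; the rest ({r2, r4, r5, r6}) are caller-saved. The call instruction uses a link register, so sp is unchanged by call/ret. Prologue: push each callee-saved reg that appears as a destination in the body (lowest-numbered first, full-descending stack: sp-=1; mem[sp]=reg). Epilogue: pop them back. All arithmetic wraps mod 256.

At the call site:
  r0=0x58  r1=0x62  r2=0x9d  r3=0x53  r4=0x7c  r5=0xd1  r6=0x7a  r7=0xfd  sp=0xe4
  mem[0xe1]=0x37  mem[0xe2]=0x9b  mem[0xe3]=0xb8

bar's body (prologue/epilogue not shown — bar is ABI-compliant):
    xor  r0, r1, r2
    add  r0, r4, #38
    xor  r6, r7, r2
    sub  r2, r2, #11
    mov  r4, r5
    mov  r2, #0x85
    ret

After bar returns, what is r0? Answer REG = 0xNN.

REG = 0x58

prologue: push r0 -> mem[0xe3]=0x58, sp=0xe3
body[0] xor  r0, r1, r2 -> r0=0xff
body[1] add  r0, r4, #38 -> r0=0xa2
body[2] xor  r6, r7, r2 -> r6=0x60
body[3] sub  r2, r2, #11 -> r2=0x92
body[4] mov  r4, r5 -> r4=0xd1
body[5] mov  r2, #0x85 -> r2=0x85
epilogue: pop r0=0x58, sp=0xe4
r0 is callee-saved -> restored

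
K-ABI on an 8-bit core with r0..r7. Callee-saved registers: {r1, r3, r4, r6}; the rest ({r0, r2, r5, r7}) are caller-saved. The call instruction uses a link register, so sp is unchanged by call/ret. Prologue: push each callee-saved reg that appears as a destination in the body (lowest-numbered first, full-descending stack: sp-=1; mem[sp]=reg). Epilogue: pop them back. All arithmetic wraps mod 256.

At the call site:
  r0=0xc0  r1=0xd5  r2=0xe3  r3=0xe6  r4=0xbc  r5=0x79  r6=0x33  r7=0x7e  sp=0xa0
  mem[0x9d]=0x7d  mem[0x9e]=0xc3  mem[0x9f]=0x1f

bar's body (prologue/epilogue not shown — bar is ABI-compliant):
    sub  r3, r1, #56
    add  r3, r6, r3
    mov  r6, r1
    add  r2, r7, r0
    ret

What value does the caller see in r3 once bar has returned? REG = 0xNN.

prologue: push r3 -> mem[0x9f]=0xe6, sp=0x9f
prologue: push r6 -> mem[0x9e]=0x33, sp=0x9e
body[0] sub  r3, r1, #56 -> r3=0x9d
body[1] add  r3, r6, r3 -> r3=0xd0
body[2] mov  r6, r1 -> r6=0xd5
body[3] add  r2, r7, r0 -> r2=0x3e
epilogue: pop r6=0x33, sp=0x9f
epilogue: pop r3=0xe6, sp=0xa0
r3 is callee-saved -> restored

REG = 0xe6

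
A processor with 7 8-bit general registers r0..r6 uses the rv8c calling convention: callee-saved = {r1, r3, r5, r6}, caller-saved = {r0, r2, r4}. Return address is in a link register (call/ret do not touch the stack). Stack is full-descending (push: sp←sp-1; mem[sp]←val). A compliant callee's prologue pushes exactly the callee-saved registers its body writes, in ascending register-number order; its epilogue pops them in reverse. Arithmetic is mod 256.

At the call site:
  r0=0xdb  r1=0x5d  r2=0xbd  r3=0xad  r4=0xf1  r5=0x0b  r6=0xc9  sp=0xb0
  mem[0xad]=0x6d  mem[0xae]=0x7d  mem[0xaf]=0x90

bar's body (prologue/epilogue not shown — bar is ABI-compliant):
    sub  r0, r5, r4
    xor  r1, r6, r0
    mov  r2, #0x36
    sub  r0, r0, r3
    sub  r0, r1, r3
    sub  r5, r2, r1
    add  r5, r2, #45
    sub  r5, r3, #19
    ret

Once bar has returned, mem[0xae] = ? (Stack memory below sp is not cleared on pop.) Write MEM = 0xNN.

prologue: push r1 → mem[0xaf]=0x5d, sp=0xaf
prologue: push r5 → mem[0xae]=0x0b, sp=0xae
body[0] sub  r0, r5, r4 → r0=0x1a
body[1] xor  r1, r6, r0 → r1=0xd3
body[2] mov  r2, #0x36 → r2=0x36
body[3] sub  r0, r0, r3 → r0=0x6d
body[4] sub  r0, r1, r3 → r0=0x26
body[5] sub  r5, r2, r1 → r5=0x63
body[6] add  r5, r2, #45 → r5=0x63
body[7] sub  r5, r3, #19 → r5=0x9a
epilogue: pop r5=0x0b, sp=0xaf
epilogue: pop r1=0x5d, sp=0xb0
prologue pushed ['r1', 'r5'] at ['0xaf', '0xae']

MEM = 0x0b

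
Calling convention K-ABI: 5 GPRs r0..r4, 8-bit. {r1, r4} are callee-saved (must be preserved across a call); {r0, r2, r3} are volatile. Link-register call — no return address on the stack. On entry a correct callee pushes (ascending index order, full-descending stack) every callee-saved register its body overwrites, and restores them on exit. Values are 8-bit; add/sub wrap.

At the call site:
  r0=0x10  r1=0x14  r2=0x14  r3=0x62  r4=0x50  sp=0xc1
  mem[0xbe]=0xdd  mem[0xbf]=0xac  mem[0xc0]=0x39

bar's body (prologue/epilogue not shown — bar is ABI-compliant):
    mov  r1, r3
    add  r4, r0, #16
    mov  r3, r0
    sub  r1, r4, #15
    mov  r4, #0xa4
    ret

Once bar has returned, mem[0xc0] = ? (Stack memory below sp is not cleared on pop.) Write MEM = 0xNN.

prologue: push r1 → mem[0xc0]=0x14, sp=0xc0
prologue: push r4 → mem[0xbf]=0x50, sp=0xbf
body[0] mov  r1, r3 → r1=0x62
body[1] add  r4, r0, #16 → r4=0x20
body[2] mov  r3, r0 → r3=0x10
body[3] sub  r1, r4, #15 → r1=0x11
body[4] mov  r4, #0xa4 → r4=0xa4
epilogue: pop r4=0x50, sp=0xc0
epilogue: pop r1=0x14, sp=0xc1
prologue pushed ['r1', 'r4'] at ['0xc0', '0xbf']

MEM = 0x14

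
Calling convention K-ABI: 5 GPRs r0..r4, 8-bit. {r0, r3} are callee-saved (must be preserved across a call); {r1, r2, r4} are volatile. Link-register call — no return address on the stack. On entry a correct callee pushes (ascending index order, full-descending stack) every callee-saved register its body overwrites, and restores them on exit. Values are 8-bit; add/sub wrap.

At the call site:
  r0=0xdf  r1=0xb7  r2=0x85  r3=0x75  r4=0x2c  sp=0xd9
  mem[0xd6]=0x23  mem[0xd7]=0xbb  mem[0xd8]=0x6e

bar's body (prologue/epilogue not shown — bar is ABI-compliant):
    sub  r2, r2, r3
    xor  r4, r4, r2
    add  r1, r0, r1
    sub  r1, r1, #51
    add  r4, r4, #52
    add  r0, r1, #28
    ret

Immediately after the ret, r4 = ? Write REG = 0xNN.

prologue: push r0 → mem[0xd8]=0xdf, sp=0xd8
body[0] sub  r2, r2, r3 → r2=0x10
body[1] xor  r4, r4, r2 → r4=0x3c
body[2] add  r1, r0, r1 → r1=0x96
body[3] sub  r1, r1, #51 → r1=0x63
body[4] add  r4, r4, #52 → r4=0x70
body[5] add  r0, r1, #28 → r0=0x7f
epilogue: pop r0=0xdf, sp=0xd9
r4 is caller-saved → body value

REG = 0x70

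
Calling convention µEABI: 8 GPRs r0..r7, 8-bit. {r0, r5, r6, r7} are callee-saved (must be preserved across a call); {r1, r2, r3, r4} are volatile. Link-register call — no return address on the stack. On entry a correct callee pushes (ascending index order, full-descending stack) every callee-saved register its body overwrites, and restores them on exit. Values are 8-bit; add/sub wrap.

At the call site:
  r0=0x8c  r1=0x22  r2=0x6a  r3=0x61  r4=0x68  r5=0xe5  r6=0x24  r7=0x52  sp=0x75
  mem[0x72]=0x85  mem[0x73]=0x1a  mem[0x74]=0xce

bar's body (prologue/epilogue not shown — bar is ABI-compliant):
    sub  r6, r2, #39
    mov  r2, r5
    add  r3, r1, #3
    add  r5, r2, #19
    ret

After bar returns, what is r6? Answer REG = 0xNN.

REG = 0x24

prologue: push r5 → mem[0x74]=0xe5, sp=0x74
prologue: push r6 → mem[0x73]=0x24, sp=0x73
body[0] sub  r6, r2, #39 → r6=0x43
body[1] mov  r2, r5 → r2=0xe5
body[2] add  r3, r1, #3 → r3=0x25
body[3] add  r5, r2, #19 → r5=0xf8
epilogue: pop r6=0x24, sp=0x74
epilogue: pop r5=0xe5, sp=0x75
r6 is callee-saved → restored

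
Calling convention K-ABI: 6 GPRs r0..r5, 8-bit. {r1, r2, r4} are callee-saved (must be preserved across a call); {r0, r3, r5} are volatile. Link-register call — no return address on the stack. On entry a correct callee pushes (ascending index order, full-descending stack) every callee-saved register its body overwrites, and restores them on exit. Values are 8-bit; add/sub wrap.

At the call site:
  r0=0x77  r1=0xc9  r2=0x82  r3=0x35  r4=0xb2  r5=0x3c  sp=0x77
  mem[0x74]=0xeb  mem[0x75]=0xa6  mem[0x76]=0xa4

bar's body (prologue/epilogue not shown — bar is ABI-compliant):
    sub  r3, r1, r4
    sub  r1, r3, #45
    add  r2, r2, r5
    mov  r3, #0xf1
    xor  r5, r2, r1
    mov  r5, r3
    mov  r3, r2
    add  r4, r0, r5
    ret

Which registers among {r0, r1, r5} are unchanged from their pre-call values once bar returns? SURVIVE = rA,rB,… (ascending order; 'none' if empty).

SURVIVE = r0,r1

prologue: push r1 -> mem[0x76]=0xc9, sp=0x76
prologue: push r2 -> mem[0x75]=0x82, sp=0x75
prologue: push r4 -> mem[0x74]=0xb2, sp=0x74
body[0] sub  r3, r1, r4 -> r3=0x17
body[1] sub  r1, r3, #45 -> r1=0xea
body[2] add  r2, r2, r5 -> r2=0xbe
body[3] mov  r3, #0xf1 -> r3=0xf1
body[4] xor  r5, r2, r1 -> r5=0x54
body[5] mov  r5, r3 -> r5=0xf1
body[6] mov  r3, r2 -> r3=0xbe
body[7] add  r4, r0, r5 -> r4=0x68
epilogue: pop r4=0xb2, sp=0x75
epilogue: pop r2=0x82, sp=0x76
epilogue: pop r1=0xc9, sp=0x77
r0: caller-saved, written=False
r1: callee-saved, written=True
r5: caller-saved, written=True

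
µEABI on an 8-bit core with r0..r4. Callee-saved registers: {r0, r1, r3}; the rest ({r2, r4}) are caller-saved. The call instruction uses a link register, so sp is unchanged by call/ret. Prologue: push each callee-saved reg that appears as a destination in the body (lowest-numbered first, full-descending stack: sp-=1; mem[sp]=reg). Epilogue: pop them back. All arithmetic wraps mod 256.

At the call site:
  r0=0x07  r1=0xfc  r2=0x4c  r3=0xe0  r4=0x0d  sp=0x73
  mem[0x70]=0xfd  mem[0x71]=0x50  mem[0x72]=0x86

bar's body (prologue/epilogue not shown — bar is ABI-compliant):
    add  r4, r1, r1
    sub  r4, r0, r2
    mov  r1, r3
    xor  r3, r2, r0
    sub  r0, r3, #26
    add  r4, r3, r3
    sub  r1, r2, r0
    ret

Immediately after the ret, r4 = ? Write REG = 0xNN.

prologue: push r0 → mem[0x72]=0x07, sp=0x72
prologue: push r1 → mem[0x71]=0xfc, sp=0x71
prologue: push r3 → mem[0x70]=0xe0, sp=0x70
body[0] add  r4, r1, r1 → r4=0xf8
body[1] sub  r4, r0, r2 → r4=0xbb
body[2] mov  r1, r3 → r1=0xe0
body[3] xor  r3, r2, r0 → r3=0x4b
body[4] sub  r0, r3, #26 → r0=0x31
body[5] add  r4, r3, r3 → r4=0x96
body[6] sub  r1, r2, r0 → r1=0x1b
epilogue: pop r3=0xe0, sp=0x71
epilogue: pop r1=0xfc, sp=0x72
epilogue: pop r0=0x07, sp=0x73
r4 is caller-saved → body value

REG = 0x96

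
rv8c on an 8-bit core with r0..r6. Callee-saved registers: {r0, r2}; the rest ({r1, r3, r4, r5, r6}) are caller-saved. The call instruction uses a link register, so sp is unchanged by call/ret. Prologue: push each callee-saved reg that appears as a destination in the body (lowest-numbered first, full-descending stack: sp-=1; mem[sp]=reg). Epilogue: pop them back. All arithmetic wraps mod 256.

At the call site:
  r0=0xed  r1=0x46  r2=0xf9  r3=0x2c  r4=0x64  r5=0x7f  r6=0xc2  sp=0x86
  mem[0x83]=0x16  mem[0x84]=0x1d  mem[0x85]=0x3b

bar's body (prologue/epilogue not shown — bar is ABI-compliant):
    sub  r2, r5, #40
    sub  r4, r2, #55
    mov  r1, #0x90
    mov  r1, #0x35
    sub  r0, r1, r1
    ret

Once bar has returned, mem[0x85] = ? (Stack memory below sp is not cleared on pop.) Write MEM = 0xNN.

prologue: push r0 → mem[0x85]=0xed, sp=0x85
prologue: push r2 → mem[0x84]=0xf9, sp=0x84
body[0] sub  r2, r5, #40 → r2=0x57
body[1] sub  r4, r2, #55 → r4=0x20
body[2] mov  r1, #0x90 → r1=0x90
body[3] mov  r1, #0x35 → r1=0x35
body[4] sub  r0, r1, r1 → r0=0x00
epilogue: pop r2=0xf9, sp=0x85
epilogue: pop r0=0xed, sp=0x86
prologue pushed ['r0', 'r2'] at ['0x85', '0x84']

MEM = 0xed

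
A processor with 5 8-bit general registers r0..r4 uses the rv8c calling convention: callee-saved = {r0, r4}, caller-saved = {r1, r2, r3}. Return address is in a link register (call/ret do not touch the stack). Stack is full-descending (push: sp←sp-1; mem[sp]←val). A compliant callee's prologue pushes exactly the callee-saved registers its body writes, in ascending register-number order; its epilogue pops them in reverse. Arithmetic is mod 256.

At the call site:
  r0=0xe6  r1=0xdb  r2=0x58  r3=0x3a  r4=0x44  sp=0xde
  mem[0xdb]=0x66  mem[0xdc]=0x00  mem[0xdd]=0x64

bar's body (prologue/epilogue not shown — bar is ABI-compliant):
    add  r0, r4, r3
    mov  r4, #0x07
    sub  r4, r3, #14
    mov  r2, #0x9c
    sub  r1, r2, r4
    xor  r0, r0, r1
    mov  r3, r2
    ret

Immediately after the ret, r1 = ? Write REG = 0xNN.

prologue: push r0 → mem[0xdd]=0xe6, sp=0xdd
prologue: push r4 → mem[0xdc]=0x44, sp=0xdc
body[0] add  r0, r4, r3 → r0=0x7e
body[1] mov  r4, #0x07 → r4=0x07
body[2] sub  r4, r3, #14 → r4=0x2c
body[3] mov  r2, #0x9c → r2=0x9c
body[4] sub  r1, r2, r4 → r1=0x70
body[5] xor  r0, r0, r1 → r0=0x0e
body[6] mov  r3, r2 → r3=0x9c
epilogue: pop r4=0x44, sp=0xdd
epilogue: pop r0=0xe6, sp=0xde
r1 is caller-saved → body value

REG = 0x70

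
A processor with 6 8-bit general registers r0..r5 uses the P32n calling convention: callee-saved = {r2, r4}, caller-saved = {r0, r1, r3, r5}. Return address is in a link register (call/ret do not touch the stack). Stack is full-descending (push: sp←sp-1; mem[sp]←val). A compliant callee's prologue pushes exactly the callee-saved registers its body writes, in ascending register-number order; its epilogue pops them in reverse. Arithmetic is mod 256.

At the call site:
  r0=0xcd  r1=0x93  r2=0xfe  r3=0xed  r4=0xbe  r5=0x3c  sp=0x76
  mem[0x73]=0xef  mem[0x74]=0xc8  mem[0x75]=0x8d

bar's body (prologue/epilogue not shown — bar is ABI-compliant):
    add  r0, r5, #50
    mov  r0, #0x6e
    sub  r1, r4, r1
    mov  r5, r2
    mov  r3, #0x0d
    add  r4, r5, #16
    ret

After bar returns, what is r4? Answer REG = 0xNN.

REG = 0xbe

prologue: push r4 → mem[0x75]=0xbe, sp=0x75
body[0] add  r0, r5, #50 → r0=0x6e
body[1] mov  r0, #0x6e → r0=0x6e
body[2] sub  r1, r4, r1 → r1=0x2b
body[3] mov  r5, r2 → r5=0xfe
body[4] mov  r3, #0x0d → r3=0x0d
body[5] add  r4, r5, #16 → r4=0x0e
epilogue: pop r4=0xbe, sp=0x76
r4 is callee-saved → restored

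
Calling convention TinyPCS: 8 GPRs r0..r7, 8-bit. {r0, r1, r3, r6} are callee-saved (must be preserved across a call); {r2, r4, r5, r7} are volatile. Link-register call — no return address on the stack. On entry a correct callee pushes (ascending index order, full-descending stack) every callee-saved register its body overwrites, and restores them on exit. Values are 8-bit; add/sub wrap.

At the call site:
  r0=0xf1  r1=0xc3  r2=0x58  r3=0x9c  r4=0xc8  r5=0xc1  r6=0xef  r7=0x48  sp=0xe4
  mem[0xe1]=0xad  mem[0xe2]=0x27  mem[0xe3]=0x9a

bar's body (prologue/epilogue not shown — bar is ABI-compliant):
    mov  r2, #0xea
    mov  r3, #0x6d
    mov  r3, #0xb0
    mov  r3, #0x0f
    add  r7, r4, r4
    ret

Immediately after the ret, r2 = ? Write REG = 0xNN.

REG = 0xea

prologue: push r3 -> mem[0xe3]=0x9c, sp=0xe3
body[0] mov  r2, #0xea -> r2=0xea
body[1] mov  r3, #0x6d -> r3=0x6d
body[2] mov  r3, #0xb0 -> r3=0xb0
body[3] mov  r3, #0x0f -> r3=0x0f
body[4] add  r7, r4, r4 -> r7=0x90
epilogue: pop r3=0x9c, sp=0xe4
r2 is caller-saved -> body value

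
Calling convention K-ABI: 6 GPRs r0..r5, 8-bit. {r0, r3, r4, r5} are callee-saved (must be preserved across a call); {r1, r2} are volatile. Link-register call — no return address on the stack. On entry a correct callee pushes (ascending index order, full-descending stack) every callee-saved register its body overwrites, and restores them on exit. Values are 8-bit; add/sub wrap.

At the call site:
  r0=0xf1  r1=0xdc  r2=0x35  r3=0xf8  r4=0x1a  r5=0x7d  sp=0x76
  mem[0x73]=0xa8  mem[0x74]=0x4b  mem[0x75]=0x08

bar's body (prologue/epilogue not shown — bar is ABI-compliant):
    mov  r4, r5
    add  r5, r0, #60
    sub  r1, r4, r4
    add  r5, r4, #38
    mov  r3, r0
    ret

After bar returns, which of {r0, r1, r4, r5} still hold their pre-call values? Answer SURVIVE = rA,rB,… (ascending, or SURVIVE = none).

SURVIVE = r0,r4,r5

prologue: push r3 → mem[0x75]=0xf8, sp=0x75
prologue: push r4 → mem[0x74]=0x1a, sp=0x74
prologue: push r5 → mem[0x73]=0x7d, sp=0x73
body[0] mov  r4, r5 → r4=0x7d
body[1] add  r5, r0, #60 → r5=0x2d
body[2] sub  r1, r4, r4 → r1=0x00
body[3] add  r5, r4, #38 → r5=0xa3
body[4] mov  r3, r0 → r3=0xf1
epilogue: pop r5=0x7d, sp=0x74
epilogue: pop r4=0x1a, sp=0x75
epilogue: pop r3=0xf8, sp=0x76
r0: callee-saved, written=False
r1: caller-saved, written=True
r4: callee-saved, written=True
r5: callee-saved, written=True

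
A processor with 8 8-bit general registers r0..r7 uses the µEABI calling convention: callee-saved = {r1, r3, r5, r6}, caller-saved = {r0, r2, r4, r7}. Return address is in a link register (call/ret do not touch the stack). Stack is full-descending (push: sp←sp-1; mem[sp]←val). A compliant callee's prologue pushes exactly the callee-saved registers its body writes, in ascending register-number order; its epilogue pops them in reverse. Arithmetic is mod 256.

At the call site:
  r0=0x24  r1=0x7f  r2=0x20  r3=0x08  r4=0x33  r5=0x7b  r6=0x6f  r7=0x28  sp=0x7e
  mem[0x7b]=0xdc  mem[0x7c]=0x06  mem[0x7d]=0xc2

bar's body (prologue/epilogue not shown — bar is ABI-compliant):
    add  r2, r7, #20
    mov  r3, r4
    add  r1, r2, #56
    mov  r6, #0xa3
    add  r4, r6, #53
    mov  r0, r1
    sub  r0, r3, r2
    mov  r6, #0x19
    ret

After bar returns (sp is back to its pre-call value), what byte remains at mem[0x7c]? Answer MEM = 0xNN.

MEM = 0x08

prologue: push r1 -> mem[0x7d]=0x7f, sp=0x7d
prologue: push r3 -> mem[0x7c]=0x08, sp=0x7c
prologue: push r6 -> mem[0x7b]=0x6f, sp=0x7b
body[0] add  r2, r7, #20 -> r2=0x3c
body[1] mov  r3, r4 -> r3=0x33
body[2] add  r1, r2, #56 -> r1=0x74
body[3] mov  r6, #0xa3 -> r6=0xa3
body[4] add  r4, r6, #53 -> r4=0xd8
body[5] mov  r0, r1 -> r0=0x74
body[6] sub  r0, r3, r2 -> r0=0xf7
body[7] mov  r6, #0x19 -> r6=0x19
epilogue: pop r6=0x6f, sp=0x7c
epilogue: pop r3=0x08, sp=0x7d
epilogue: pop r1=0x7f, sp=0x7e
prologue pushed ['r1', 'r3', 'r6'] at ['0x7d', '0x7c', '0x7b']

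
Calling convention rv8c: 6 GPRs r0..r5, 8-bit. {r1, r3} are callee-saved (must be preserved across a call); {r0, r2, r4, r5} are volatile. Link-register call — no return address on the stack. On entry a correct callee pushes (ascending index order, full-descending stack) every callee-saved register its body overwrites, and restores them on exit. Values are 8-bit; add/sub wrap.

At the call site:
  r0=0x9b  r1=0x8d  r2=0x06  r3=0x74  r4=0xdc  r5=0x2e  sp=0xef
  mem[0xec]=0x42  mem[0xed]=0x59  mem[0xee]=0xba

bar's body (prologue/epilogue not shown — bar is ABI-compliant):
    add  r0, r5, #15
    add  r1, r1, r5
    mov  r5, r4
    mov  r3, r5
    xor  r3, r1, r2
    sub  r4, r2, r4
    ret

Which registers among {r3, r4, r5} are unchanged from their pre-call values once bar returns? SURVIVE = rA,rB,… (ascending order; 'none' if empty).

prologue: push r1 → mem[0xee]=0x8d, sp=0xee
prologue: push r3 → mem[0xed]=0x74, sp=0xed
body[0] add  r0, r5, #15 → r0=0x3d
body[1] add  r1, r1, r5 → r1=0xbb
body[2] mov  r5, r4 → r5=0xdc
body[3] mov  r3, r5 → r3=0xdc
body[4] xor  r3, r1, r2 → r3=0xbd
body[5] sub  r4, r2, r4 → r4=0x2a
epilogue: pop r3=0x74, sp=0xee
epilogue: pop r1=0x8d, sp=0xef
r3: callee-saved, written=True
r4: caller-saved, written=True
r5: caller-saved, written=True

SURVIVE = r3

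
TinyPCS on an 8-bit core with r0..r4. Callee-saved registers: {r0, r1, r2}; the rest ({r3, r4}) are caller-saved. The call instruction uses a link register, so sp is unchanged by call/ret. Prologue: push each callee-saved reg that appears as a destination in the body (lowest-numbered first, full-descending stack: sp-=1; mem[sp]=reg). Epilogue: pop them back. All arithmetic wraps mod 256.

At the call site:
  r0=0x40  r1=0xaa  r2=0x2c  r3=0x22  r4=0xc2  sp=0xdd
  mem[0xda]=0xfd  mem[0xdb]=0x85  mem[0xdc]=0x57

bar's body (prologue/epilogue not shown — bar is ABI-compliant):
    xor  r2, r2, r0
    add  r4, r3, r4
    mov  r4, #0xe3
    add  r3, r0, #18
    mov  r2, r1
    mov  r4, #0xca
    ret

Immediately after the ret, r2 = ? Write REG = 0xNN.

REG = 0x2c

prologue: push r2 -> mem[0xdc]=0x2c, sp=0xdc
body[0] xor  r2, r2, r0 -> r2=0x6c
body[1] add  r4, r3, r4 -> r4=0xe4
body[2] mov  r4, #0xe3 -> r4=0xe3
body[3] add  r3, r0, #18 -> r3=0x52
body[4] mov  r2, r1 -> r2=0xaa
body[5] mov  r4, #0xca -> r4=0xca
epilogue: pop r2=0x2c, sp=0xdd
r2 is callee-saved -> restored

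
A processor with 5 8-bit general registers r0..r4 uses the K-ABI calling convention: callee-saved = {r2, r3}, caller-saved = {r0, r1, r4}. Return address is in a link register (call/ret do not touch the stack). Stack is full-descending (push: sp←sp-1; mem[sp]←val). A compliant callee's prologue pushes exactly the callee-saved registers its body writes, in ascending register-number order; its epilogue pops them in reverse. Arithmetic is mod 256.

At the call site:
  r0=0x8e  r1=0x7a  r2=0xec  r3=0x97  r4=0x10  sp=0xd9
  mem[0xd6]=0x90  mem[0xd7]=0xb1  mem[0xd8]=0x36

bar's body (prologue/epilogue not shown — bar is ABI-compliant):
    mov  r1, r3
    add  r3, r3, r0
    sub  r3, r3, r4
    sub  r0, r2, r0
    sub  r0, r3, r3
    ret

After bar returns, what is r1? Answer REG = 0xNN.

REG = 0x97

prologue: push r3 -> mem[0xd8]=0x97, sp=0xd8
body[0] mov  r1, r3 -> r1=0x97
body[1] add  r3, r3, r0 -> r3=0x25
body[2] sub  r3, r3, r4 -> r3=0x15
body[3] sub  r0, r2, r0 -> r0=0x5e
body[4] sub  r0, r3, r3 -> r0=0x00
epilogue: pop r3=0x97, sp=0xd9
r1 is caller-saved -> body value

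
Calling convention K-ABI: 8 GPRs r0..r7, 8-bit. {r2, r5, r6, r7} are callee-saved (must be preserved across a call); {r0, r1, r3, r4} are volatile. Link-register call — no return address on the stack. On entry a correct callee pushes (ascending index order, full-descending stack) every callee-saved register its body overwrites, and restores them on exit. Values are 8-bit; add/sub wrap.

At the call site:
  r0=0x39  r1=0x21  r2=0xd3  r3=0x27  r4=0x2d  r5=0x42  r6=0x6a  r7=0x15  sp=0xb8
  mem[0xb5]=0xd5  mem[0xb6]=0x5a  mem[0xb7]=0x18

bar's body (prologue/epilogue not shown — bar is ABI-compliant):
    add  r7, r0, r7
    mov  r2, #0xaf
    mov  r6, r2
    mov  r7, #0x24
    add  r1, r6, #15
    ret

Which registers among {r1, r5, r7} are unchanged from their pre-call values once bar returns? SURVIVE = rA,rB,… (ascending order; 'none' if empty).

SURVIVE = r5,r7

prologue: push r2 → mem[0xb7]=0xd3, sp=0xb7
prologue: push r6 → mem[0xb6]=0x6a, sp=0xb6
prologue: push r7 → mem[0xb5]=0x15, sp=0xb5
body[0] add  r7, r0, r7 → r7=0x4e
body[1] mov  r2, #0xaf → r2=0xaf
body[2] mov  r6, r2 → r6=0xaf
body[3] mov  r7, #0x24 → r7=0x24
body[4] add  r1, r6, #15 → r1=0xbe
epilogue: pop r7=0x15, sp=0xb6
epilogue: pop r6=0x6a, sp=0xb7
epilogue: pop r2=0xd3, sp=0xb8
r1: caller-saved, written=True
r5: callee-saved, written=False
r7: callee-saved, written=True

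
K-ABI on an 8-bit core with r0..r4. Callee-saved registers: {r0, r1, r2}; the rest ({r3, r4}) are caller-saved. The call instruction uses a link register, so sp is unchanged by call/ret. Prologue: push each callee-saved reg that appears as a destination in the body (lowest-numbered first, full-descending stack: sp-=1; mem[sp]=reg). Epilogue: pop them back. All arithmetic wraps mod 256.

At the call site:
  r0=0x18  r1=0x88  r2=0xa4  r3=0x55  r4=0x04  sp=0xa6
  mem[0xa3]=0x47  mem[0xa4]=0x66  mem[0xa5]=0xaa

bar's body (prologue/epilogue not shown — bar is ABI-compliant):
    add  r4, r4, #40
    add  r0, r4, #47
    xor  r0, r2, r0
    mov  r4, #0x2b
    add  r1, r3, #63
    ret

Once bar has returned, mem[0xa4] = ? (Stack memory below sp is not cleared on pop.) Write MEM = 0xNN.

MEM = 0x88

prologue: push r0 → mem[0xa5]=0x18, sp=0xa5
prologue: push r1 → mem[0xa4]=0x88, sp=0xa4
body[0] add  r4, r4, #40 → r4=0x2c
body[1] add  r0, r4, #47 → r0=0x5b
body[2] xor  r0, r2, r0 → r0=0xff
body[3] mov  r4, #0x2b → r4=0x2b
body[4] add  r1, r3, #63 → r1=0x94
epilogue: pop r1=0x88, sp=0xa5
epilogue: pop r0=0x18, sp=0xa6
prologue pushed ['r0', 'r1'] at ['0xa5', '0xa4']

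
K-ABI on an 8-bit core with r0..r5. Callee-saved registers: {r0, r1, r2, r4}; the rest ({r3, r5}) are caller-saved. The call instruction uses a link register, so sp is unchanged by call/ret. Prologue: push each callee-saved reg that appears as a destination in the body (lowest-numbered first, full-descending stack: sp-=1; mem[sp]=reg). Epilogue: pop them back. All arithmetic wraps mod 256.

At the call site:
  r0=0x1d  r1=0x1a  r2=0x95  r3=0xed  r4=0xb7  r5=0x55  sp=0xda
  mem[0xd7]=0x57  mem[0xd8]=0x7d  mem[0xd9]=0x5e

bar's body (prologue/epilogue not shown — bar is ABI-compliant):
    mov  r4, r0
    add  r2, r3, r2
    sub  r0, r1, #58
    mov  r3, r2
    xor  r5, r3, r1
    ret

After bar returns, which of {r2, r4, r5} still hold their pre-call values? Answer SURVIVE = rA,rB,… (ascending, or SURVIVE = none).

SURVIVE = r2,r4

prologue: push r0 -> mem[0xd9]=0x1d, sp=0xd9
prologue: push r2 -> mem[0xd8]=0x95, sp=0xd8
prologue: push r4 -> mem[0xd7]=0xb7, sp=0xd7
body[0] mov  r4, r0 -> r4=0x1d
body[1] add  r2, r3, r2 -> r2=0x82
body[2] sub  r0, r1, #58 -> r0=0xe0
body[3] mov  r3, r2 -> r3=0x82
body[4] xor  r5, r3, r1 -> r5=0x98
epilogue: pop r4=0xb7, sp=0xd8
epilogue: pop r2=0x95, sp=0xd9
epilogue: pop r0=0x1d, sp=0xda
r2: callee-saved, written=True
r4: callee-saved, written=True
r5: caller-saved, written=True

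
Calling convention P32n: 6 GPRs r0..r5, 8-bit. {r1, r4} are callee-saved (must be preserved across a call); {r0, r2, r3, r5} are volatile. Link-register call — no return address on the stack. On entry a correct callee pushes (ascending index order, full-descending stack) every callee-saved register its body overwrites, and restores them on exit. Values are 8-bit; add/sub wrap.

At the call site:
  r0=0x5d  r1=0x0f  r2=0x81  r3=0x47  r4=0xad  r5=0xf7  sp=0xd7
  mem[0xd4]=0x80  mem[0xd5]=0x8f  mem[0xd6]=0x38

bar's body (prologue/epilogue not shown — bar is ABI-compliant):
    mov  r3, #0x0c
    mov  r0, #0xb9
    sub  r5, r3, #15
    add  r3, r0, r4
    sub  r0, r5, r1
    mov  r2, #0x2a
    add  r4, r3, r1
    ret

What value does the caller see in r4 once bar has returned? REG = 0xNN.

prologue: push r4 -> mem[0xd6]=0xad, sp=0xd6
body[0] mov  r3, #0x0c -> r3=0x0c
body[1] mov  r0, #0xb9 -> r0=0xb9
body[2] sub  r5, r3, #15 -> r5=0xfd
body[3] add  r3, r0, r4 -> r3=0x66
body[4] sub  r0, r5, r1 -> r0=0xee
body[5] mov  r2, #0x2a -> r2=0x2a
body[6] add  r4, r3, r1 -> r4=0x75
epilogue: pop r4=0xad, sp=0xd7
r4 is callee-saved -> restored

REG = 0xad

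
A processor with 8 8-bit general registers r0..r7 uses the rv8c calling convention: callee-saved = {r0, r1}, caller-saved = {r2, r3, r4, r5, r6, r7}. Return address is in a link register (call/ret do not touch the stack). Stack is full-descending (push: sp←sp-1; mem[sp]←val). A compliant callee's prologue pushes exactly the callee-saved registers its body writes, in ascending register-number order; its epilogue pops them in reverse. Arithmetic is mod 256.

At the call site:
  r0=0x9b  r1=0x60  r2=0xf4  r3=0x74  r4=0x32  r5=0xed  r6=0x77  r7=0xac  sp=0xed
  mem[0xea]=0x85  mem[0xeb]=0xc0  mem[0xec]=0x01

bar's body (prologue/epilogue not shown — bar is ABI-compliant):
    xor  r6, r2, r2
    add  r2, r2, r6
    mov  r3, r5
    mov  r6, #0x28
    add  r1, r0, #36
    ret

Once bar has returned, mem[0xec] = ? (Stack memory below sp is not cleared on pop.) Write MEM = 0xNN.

prologue: push r1 -> mem[0xec]=0x60, sp=0xec
body[0] xor  r6, r2, r2 -> r6=0x00
body[1] add  r2, r2, r6 -> r2=0xf4
body[2] mov  r3, r5 -> r3=0xed
body[3] mov  r6, #0x28 -> r6=0x28
body[4] add  r1, r0, #36 -> r1=0xbf
epilogue: pop r1=0x60, sp=0xed
prologue pushed ['r1'] at ['0xec']

MEM = 0x60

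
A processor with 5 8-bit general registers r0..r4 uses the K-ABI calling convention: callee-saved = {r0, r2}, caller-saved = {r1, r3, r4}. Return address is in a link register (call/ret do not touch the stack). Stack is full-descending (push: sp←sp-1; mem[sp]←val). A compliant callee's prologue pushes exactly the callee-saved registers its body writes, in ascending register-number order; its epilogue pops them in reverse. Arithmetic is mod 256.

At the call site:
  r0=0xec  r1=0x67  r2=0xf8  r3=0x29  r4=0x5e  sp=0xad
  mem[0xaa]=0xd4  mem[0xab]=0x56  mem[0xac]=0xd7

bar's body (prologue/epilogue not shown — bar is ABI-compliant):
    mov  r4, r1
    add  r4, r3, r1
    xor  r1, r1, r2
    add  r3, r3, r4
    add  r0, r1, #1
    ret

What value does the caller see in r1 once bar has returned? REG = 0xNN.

prologue: push r0 → mem[0xac]=0xec, sp=0xac
body[0] mov  r4, r1 → r4=0x67
body[1] add  r4, r3, r1 → r4=0x90
body[2] xor  r1, r1, r2 → r1=0x9f
body[3] add  r3, r3, r4 → r3=0xb9
body[4] add  r0, r1, #1 → r0=0xa0
epilogue: pop r0=0xec, sp=0xad
r1 is caller-saved → body value

REG = 0x9f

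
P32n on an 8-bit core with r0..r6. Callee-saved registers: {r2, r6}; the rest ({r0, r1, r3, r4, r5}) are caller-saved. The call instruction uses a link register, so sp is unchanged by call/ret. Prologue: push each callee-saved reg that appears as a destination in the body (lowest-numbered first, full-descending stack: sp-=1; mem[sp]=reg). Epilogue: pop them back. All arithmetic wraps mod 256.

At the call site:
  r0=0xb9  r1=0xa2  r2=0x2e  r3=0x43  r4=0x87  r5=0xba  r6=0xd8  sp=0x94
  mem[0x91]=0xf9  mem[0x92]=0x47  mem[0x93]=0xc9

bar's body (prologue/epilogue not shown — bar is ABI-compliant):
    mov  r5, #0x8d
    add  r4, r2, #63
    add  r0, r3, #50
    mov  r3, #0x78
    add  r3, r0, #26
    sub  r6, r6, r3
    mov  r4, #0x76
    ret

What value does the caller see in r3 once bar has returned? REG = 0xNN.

REG = 0x8f

prologue: push r6 → mem[0x93]=0xd8, sp=0x93
body[0] mov  r5, #0x8d → r5=0x8d
body[1] add  r4, r2, #63 → r4=0x6d
body[2] add  r0, r3, #50 → r0=0x75
body[3] mov  r3, #0x78 → r3=0x78
body[4] add  r3, r0, #26 → r3=0x8f
body[5] sub  r6, r6, r3 → r6=0x49
body[6] mov  r4, #0x76 → r4=0x76
epilogue: pop r6=0xd8, sp=0x94
r3 is caller-saved → body value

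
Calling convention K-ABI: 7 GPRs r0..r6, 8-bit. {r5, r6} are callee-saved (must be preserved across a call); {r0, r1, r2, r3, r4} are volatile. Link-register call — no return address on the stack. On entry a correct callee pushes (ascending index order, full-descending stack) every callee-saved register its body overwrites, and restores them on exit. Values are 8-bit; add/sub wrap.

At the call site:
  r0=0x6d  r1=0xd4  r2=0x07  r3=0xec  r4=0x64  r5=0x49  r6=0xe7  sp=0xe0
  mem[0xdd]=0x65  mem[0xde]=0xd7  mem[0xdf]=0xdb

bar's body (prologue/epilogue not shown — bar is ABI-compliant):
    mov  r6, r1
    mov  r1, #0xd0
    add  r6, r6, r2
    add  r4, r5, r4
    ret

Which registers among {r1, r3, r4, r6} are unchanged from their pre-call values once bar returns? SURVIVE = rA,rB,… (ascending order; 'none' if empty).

prologue: push r6 → mem[0xdf]=0xe7, sp=0xdf
body[0] mov  r6, r1 → r6=0xd4
body[1] mov  r1, #0xd0 → r1=0xd0
body[2] add  r6, r6, r2 → r6=0xdb
body[3] add  r4, r5, r4 → r4=0xad
epilogue: pop r6=0xe7, sp=0xe0
r1: caller-saved, written=True
r3: caller-saved, written=False
r4: caller-saved, written=True
r6: callee-saved, written=True

SURVIVE = r3,r6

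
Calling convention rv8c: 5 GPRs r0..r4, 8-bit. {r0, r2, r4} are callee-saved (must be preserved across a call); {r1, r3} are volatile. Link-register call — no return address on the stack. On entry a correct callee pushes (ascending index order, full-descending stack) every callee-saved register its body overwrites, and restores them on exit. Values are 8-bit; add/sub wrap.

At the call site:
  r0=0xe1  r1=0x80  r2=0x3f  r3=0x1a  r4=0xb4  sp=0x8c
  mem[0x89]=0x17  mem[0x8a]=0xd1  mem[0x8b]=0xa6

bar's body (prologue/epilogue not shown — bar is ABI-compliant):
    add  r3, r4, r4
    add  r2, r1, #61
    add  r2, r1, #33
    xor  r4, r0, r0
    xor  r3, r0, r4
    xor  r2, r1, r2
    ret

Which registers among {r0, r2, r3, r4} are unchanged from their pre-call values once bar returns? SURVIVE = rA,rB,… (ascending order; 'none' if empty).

SURVIVE = r0,r2,r4

prologue: push r2 → mem[0x8b]=0x3f, sp=0x8b
prologue: push r4 → mem[0x8a]=0xb4, sp=0x8a
body[0] add  r3, r4, r4 → r3=0x68
body[1] add  r2, r1, #61 → r2=0xbd
body[2] add  r2, r1, #33 → r2=0xa1
body[3] xor  r4, r0, r0 → r4=0x00
body[4] xor  r3, r0, r4 → r3=0xe1
body[5] xor  r2, r1, r2 → r2=0x21
epilogue: pop r4=0xb4, sp=0x8b
epilogue: pop r2=0x3f, sp=0x8c
r0: callee-saved, written=False
r2: callee-saved, written=True
r3: caller-saved, written=True
r4: callee-saved, written=True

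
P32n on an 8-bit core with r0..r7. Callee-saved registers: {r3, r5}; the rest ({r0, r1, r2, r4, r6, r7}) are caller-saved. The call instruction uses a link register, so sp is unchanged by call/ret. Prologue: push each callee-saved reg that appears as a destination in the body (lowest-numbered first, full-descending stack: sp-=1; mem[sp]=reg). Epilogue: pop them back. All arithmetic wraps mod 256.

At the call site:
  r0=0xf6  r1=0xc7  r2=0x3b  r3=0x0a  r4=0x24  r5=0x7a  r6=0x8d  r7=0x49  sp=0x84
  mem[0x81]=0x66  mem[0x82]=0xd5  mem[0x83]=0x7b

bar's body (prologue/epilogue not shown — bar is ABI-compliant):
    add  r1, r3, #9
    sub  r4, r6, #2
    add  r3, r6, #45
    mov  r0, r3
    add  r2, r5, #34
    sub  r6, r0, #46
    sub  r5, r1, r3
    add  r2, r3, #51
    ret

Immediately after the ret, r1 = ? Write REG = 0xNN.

prologue: push r3 → mem[0x83]=0x0a, sp=0x83
prologue: push r5 → mem[0x82]=0x7a, sp=0x82
body[0] add  r1, r3, #9 → r1=0x13
body[1] sub  r4, r6, #2 → r4=0x8b
body[2] add  r3, r6, #45 → r3=0xba
body[3] mov  r0, r3 → r0=0xba
body[4] add  r2, r5, #34 → r2=0x9c
body[5] sub  r6, r0, #46 → r6=0x8c
body[6] sub  r5, r1, r3 → r5=0x59
body[7] add  r2, r3, #51 → r2=0xed
epilogue: pop r5=0x7a, sp=0x83
epilogue: pop r3=0x0a, sp=0x84
r1 is caller-saved → body value

REG = 0x13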